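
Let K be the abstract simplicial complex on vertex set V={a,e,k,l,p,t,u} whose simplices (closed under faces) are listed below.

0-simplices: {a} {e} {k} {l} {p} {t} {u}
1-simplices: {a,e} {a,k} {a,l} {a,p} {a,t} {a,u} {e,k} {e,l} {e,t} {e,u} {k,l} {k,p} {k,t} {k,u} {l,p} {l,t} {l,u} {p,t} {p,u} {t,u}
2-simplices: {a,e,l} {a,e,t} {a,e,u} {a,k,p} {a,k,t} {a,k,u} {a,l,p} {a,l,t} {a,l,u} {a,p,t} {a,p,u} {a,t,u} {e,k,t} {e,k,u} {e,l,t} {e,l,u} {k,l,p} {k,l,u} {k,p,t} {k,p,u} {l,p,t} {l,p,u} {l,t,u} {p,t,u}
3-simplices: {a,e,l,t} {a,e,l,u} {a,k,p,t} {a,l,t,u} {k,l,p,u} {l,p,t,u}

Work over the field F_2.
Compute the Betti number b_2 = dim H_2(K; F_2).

n_0=7 n_1=20 n_2=24 n_3=6  [Z2]
∂1: piv[ae,ak,al,ap,at,au] rk=6  ker:ek,el,et,eu,kl,kp,kt,ku,lp,lt,lu,pt,pu,tu
∂2: piv[ael,aet,aeu,akp,akt,aku,alp,alt,alu,apt,apu,atu,ekt,klp] rk=14  ker:eku,elt,elu,klu,kpt,kpu,lpt,lpu,ltu,ptu
∂3: piv[aelt,aelu,akpt,altu,klpu,lptu] rk=6
b_2=(24−14)−6=4

b_2=4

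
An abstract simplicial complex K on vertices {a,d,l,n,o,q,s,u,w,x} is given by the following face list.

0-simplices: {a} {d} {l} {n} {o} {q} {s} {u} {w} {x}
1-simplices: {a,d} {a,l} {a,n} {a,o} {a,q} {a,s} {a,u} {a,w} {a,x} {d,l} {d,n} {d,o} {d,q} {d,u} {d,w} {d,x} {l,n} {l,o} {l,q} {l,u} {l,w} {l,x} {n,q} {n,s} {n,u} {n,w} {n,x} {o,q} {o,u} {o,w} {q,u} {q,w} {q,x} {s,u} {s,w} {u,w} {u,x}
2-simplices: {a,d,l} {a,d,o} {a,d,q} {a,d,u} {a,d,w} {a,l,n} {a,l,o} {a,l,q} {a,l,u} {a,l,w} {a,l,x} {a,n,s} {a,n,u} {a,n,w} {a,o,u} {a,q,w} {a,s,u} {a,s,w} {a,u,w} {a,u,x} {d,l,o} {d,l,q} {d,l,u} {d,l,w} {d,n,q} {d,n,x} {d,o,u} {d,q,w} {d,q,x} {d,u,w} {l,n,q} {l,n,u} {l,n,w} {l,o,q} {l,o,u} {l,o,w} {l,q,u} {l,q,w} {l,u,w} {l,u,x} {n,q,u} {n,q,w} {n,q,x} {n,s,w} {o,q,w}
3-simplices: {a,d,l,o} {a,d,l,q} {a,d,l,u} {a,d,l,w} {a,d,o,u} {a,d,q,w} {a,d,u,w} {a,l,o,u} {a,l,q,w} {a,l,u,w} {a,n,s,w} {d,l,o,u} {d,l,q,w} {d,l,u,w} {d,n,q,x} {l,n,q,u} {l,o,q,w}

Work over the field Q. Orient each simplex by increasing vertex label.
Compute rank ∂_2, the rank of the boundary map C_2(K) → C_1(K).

n_0=10 n_1=37 n_2=45 n_3=17  [Q]
∂1: piv[ad,al,an,ao,aq,as,au,aw,ax] rk=9  ker:dl,dn,do,dq,du,dw,dx,ln,lo,lq,lu,lw,lx,nq,ns,nu,nw,nx,oq,ou,ow,qu,qw,qx,su,sw,uw,ux
∂2: piv[adl,ado,adq,adu,adw,aln,alo,alq,alu,alw,alx,ans,anu,anw,aou,aqw,asu,asw,auw,aux,dnq,dnx,dqx,lnq,loq,low,lqu] rk=27  ker:dlo,dlq,dlu,dlw,dou,dqw,duw,lnu,lnw,lou,lqw,luw,lux,nqu,nqw,nqx,nsw,oqw
∂3: piv[adlo,adlq,adlu,adlw,adou,adqw,aduw,alou,alqw,aluw,answ,dnqx,lnqu,loqw] rk=14  ker:dlou,dlqw,dluw
rk∂_2=27

rank∂_2=27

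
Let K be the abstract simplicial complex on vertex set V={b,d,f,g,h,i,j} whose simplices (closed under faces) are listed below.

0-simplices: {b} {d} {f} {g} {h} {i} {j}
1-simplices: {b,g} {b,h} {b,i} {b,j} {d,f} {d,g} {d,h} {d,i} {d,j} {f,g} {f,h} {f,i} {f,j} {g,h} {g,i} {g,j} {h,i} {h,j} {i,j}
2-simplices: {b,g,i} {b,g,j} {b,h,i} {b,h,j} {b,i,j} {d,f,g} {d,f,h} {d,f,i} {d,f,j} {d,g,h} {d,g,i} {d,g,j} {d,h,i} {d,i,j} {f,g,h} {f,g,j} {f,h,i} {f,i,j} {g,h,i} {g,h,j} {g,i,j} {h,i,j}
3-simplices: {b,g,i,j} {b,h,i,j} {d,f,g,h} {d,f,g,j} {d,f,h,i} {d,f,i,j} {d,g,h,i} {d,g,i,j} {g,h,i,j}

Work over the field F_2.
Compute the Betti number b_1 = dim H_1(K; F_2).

n_0=7 n_1=19 n_2=22 n_3=9  [Z2]
∂1: piv[bg,bh,bi,bj,df,dg] rk=6  ker:dh,di,dj,fg,fh,fi,fj,gh,gi,gj,hi,hj,ij
∂2: piv[bgi,bgj,bhi,bhj,bij,dfg,dfh,dfi,dfj,dgh,dgi,dgj,dhi] rk=13  ker:dij,fgh,fgj,fhi,fij,ghi,ghj,gij,hij
∂3: piv[bgij,bhij,dfgh,dfgj,dfhi,dfij,dghi,dgij,ghij] rk=9
b_1=(19−6)−13=0

b_1=0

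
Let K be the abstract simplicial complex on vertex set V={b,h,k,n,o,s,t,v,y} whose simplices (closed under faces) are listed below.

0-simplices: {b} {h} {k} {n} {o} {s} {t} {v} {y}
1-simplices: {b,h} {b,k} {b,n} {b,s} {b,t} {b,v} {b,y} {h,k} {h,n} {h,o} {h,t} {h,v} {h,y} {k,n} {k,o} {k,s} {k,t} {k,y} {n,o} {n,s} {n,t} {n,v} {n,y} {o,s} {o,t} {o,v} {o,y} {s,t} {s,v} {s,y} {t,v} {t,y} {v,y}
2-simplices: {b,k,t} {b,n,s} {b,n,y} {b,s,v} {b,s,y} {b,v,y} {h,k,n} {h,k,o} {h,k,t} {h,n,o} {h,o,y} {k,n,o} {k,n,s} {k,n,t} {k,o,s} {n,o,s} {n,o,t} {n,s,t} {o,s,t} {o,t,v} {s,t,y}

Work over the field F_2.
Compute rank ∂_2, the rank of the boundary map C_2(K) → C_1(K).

n_0=9 n_1=33 n_2=21  [Z2]
∂1: piv[bh,bk,bn,bs,bt,bv,by,ho] rk=8  ker:hk,hn,ht,hv,hy,kn,ko,ks,kt,ky,no,ns,nt,nv,ny,os,ot,ov,oy,st,sv,sy,tv,ty,vy
∂2: piv[bkt,bns,bny,bsv,bsy,bvy,hkn,hko,hkt,hno,hoy,kns,knt,kos,not,nst,otv,sty] rk=18  ker:kno,nos,ost
rk∂_2=18

rank∂_2=18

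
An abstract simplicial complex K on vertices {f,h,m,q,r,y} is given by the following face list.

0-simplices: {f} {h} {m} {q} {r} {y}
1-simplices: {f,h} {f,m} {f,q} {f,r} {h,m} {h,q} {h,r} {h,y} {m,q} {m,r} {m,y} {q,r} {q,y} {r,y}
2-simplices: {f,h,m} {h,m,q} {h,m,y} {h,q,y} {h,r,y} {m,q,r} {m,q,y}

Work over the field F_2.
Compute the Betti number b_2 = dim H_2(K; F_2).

n_0=6 n_1=14 n_2=7  [Z2]
∂1: piv[fh,fm,fq,fr,hy] rk=5  ker:hm,hq,hr,mq,mr,my,qr,qy,ry
∂2: piv[fhm,hmq,hmy,hqy,hry,mqr] rk=6  ker:mqy
b_2=(7−6)−0=1

b_2=1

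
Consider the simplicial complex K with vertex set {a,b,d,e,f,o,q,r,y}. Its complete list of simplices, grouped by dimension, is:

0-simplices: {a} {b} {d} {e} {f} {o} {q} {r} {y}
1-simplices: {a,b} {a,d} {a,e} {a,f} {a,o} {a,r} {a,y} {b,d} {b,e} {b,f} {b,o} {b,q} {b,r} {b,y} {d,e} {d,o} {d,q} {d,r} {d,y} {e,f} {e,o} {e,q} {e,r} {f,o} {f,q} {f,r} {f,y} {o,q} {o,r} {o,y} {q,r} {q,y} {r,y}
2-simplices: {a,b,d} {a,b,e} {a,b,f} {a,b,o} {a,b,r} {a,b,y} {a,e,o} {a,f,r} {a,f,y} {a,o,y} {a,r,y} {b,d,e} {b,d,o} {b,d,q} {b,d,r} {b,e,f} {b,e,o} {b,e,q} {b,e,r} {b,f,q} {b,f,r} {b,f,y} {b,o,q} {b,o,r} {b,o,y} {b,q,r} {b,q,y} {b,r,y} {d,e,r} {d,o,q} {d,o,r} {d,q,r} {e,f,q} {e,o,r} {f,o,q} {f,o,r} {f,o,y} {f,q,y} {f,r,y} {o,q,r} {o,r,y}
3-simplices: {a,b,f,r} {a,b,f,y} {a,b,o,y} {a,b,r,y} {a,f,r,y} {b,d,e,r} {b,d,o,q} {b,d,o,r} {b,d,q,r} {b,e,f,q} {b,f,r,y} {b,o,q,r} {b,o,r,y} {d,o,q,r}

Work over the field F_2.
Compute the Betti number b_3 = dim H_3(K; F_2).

n_0=9 n_1=33 n_2=41 n_3=14  [Z2]
∂1: piv[ab,ad,ae,af,ao,ar,ay,bq] rk=8  ker:bd,be,bf,bo,br,by,de,do,dq,dr,dy,ef,eo,eq,er,fo,fq,fr,fy,oq,or,oy,qr,qy,ry
∂2: piv[abd,abe,abf,abo,abr,aby,aeo,afr,afy,aoy,ary,bde,bdo,bdq,bdr,bef,beq,ber,bfq,boq,bor,bqr,bqy,foq] rk=24  ker:beo,bfr,bfy,boy,bry,der,doq,dor,dqr,efq,eor,for,foy,fqy,fry,oqr,ory
∂3: piv[abfr,abfy,aboy,abry,afry,bder,bdoq,bdor,bdqr,befq,boqr,bory] rk=12  ker:bfry,doqr
b_3=(14−12)−0=2

b_3=2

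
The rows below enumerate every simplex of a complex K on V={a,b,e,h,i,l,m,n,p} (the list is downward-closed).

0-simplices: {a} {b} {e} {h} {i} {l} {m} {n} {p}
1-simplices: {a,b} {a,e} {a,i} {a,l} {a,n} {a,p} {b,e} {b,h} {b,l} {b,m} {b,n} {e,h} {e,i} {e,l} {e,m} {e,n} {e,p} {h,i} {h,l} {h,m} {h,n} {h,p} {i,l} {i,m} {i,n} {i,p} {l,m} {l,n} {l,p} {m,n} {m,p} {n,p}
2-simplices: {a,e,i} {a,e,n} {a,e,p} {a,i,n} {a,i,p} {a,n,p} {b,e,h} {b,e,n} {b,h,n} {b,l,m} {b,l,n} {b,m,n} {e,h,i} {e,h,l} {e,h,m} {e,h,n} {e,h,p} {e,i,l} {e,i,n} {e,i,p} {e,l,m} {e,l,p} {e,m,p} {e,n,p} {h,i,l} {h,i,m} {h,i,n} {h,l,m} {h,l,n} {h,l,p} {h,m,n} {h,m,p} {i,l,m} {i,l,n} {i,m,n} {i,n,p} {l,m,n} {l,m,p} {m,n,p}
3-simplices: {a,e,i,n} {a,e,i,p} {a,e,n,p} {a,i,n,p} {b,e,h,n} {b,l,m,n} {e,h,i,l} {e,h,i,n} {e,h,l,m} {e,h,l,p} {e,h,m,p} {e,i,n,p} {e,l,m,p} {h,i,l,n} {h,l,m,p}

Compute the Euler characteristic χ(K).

χ(K)=1

n_0=9 n_1=32 n_2=39 n_3=15
χ=+9−32+39−15=1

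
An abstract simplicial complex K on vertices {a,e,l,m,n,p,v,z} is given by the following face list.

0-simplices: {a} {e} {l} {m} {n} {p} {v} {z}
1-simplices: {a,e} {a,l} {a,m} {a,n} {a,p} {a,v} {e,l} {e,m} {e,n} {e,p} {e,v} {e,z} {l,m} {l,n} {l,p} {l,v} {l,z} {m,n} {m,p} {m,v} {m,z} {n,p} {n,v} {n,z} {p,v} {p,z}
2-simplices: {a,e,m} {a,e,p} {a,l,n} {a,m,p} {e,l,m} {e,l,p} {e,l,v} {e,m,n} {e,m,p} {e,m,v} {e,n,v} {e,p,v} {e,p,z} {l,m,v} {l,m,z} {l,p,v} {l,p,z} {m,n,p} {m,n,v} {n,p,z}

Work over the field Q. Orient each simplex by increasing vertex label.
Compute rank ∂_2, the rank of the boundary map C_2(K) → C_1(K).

rank∂_2=16

n_0=8 n_1=26 n_2=20  [Q]
∂1: piv[ae,al,am,an,ap,av,ez] rk=7  ker:el,em,en,ep,ev,lm,ln,lp,lv,lz,mn,mp,mv,mz,np,nv,nz,pv,pz
∂2: piv[aem,aep,aln,amp,elm,elp,elv,emn,emv,env,epv,epz,lmz,lpz,mnp,npz] rk=16  ker:emp,lmv,lpv,mnv
rk∂_2=16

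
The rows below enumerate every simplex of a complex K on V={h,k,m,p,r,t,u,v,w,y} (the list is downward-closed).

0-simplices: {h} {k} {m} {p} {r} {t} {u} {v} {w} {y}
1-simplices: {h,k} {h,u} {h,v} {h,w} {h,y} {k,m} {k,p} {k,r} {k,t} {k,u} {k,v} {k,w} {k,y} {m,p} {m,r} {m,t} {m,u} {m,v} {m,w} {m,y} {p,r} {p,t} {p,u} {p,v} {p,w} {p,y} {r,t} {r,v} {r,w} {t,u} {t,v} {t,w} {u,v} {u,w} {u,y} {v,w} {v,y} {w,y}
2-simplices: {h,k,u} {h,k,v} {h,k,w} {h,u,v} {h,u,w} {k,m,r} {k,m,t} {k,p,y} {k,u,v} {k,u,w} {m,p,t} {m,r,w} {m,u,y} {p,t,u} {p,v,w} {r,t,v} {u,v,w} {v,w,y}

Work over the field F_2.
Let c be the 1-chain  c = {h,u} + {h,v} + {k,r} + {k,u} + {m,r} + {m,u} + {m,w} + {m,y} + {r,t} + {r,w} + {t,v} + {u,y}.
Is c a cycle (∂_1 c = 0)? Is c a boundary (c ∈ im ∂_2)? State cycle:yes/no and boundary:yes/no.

cycle:yes boundary:no

n_0=10 n_1=38 n_2=18  [Z2]
∂1: piv[hk,hu,hv,hw,hy,km,kp,kr,kt] rk=9  ker:ku,kv,kw,ky,mp,mr,mt,mu,mv,mw,my,pr,pt,pu,pv,pw,py,rt,rv,rw,tu,tv,tw,uv,uw,uy,vw,vy,wy
∂2: piv[hku,hkv,hkw,huv,huw,kmr,kmt,kpy,mpt,mrw,muy,ptu,pvw,rtv,uvw,vwy] rk=16  ker:kuv,kuw
∂1c = 0
c vs im∂2: residual ≠ 0 ⇒ not boundary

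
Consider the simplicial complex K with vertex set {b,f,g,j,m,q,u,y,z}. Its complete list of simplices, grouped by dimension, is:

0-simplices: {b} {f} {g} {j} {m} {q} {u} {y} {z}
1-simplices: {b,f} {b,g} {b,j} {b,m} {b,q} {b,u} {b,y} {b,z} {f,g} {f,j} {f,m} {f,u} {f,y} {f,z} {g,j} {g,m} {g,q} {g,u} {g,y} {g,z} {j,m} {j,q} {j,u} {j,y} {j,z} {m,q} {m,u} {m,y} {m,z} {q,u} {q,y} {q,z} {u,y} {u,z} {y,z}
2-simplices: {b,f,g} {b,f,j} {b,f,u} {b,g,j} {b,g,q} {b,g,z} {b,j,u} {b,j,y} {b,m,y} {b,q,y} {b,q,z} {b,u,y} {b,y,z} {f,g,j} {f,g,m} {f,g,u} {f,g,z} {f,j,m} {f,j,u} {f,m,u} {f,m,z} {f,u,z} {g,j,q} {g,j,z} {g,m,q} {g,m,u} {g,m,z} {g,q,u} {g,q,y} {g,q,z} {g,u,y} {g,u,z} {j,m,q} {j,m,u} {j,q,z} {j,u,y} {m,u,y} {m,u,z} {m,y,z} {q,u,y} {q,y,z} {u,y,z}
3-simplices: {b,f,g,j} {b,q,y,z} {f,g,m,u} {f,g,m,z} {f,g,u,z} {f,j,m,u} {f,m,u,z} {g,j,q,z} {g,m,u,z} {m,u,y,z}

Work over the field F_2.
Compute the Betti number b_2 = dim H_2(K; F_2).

n_0=9 n_1=35 n_2=42 n_3=10  [Z2]
∂1: piv[bf,bg,bj,bm,bq,bu,by,bz] rk=8  ker:fg,fj,fm,fu,fy,fz,gj,gm,gq,gu,gy,gz,jm,jq,ju,jy,jz,mq,mu,my,mz,qu,qy,qz,uy,uz,yz
∂2: piv[bfg,bfj,bfu,bgj,bgq,bgz,bju,bjy,bmy,bqy,bqz,buy,byz,fgm,fgu,fgz,fjm,fmu,fmz,fuz,gjq,gjz,gmq,gqu,gqy,muy] rk=26  ker:fgj,fju,gmu,gmz,gqz,guy,guz,jmq,jmu,jqz,juy,muz,myz,quy,qyz,uyz
∂3: piv[bfgj,bqyz,fgmu,fgmz,fguz,fjmu,fmuz,gjqz,muyz] rk=9  ker:gmuz
b_2=(42−26)−9=7

b_2=7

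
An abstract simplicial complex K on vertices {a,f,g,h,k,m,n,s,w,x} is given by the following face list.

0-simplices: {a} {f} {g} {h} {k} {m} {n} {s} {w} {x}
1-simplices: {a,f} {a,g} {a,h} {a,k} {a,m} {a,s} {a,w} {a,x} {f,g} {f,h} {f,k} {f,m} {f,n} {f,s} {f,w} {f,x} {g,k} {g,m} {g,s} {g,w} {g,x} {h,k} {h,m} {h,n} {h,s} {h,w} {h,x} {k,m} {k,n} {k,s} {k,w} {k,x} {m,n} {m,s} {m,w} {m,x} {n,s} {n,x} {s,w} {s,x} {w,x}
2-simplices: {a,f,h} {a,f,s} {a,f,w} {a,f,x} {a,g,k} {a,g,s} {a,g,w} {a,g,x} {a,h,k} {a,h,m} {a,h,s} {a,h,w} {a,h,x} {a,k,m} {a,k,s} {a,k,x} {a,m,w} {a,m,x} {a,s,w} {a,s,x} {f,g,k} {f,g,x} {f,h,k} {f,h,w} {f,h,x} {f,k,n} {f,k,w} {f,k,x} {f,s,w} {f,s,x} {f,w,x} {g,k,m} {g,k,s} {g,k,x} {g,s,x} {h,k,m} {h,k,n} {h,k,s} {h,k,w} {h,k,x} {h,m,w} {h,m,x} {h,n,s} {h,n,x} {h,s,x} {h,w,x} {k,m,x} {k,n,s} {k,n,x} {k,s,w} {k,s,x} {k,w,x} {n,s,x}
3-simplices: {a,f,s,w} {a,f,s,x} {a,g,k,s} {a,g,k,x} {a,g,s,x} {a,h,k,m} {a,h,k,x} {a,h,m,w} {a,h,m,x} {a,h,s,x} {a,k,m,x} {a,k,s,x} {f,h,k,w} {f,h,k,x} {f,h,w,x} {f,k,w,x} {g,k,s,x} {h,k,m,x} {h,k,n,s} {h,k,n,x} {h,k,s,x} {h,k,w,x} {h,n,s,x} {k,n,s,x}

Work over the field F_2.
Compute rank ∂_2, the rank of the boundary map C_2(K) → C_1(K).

n_0=10 n_1=41 n_2=53 n_3=24  [Z2]
∂1: piv[af,ag,ah,ak,am,as,aw,ax,fn] rk=9  ker:fg,fh,fk,fm,fs,fw,fx,gk,gm,gs,gw,gx,hk,hm,hn,hs,hw,hx,km,kn,ks,kw,kx,mn,ms,mw,mx,ns,nx,sw,sx,wx
∂2: piv[afh,afs,afw,afx,agk,ags,agw,agx,ahk,ahm,ahs,ahw,ahx,akm,aks,akx,amw,amx,asw,asx,fgk,fgx,fkn,fkw,fwx,gkm,hkn,hns,hnx] rk=29  ker:fhk,fhw,fhx,fkx,fsw,fsx,gks,gkx,gsx,hkm,hks,hkw,hkx,hmw,hmx,hsx,hwx,kmx,kns,knx,ksw,ksx,kwx,nsx
∂3: piv[afsw,afsx,agks,agkx,agsx,ahkm,ahkx,ahmw,ahmx,ahsx,akmx,aksx,fhkw,fhkx,fhwx,fkwx,hkns,hknx,hksx,hnsx] rk=20  ker:gksx,hkmx,hkwx,knsx
rk∂_2=29

rank∂_2=29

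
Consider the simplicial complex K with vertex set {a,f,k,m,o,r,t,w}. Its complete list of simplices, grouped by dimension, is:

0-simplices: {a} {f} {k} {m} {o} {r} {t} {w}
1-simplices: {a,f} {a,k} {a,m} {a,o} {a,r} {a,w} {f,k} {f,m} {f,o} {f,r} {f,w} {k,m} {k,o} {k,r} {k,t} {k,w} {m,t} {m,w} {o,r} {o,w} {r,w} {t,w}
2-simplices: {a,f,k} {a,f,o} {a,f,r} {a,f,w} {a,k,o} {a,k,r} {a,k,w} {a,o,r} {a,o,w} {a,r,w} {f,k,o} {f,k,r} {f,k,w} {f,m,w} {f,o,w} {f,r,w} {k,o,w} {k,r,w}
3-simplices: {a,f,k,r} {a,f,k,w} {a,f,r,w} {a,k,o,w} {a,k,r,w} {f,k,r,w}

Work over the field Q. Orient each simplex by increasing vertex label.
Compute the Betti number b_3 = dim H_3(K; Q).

n_0=8 n_1=22 n_2=18 n_3=6  [Q]
∂1: piv[af,ak,am,ao,ar,aw,kt] rk=7  ker:fk,fm,fo,fr,fw,km,ko,kr,kw,mt,mw,or,ow,rw,tw
∂2: piv[afk,afo,afr,afw,ako,akr,akw,aor,aow,arw,fmw] rk=11  ker:fko,fkr,fkw,fow,frw,kow,krw
∂3: piv[afkr,afkw,afrw,akow,akrw] rk=5  ker:fkrw
b_3=(6−5)−0=1

b_3=1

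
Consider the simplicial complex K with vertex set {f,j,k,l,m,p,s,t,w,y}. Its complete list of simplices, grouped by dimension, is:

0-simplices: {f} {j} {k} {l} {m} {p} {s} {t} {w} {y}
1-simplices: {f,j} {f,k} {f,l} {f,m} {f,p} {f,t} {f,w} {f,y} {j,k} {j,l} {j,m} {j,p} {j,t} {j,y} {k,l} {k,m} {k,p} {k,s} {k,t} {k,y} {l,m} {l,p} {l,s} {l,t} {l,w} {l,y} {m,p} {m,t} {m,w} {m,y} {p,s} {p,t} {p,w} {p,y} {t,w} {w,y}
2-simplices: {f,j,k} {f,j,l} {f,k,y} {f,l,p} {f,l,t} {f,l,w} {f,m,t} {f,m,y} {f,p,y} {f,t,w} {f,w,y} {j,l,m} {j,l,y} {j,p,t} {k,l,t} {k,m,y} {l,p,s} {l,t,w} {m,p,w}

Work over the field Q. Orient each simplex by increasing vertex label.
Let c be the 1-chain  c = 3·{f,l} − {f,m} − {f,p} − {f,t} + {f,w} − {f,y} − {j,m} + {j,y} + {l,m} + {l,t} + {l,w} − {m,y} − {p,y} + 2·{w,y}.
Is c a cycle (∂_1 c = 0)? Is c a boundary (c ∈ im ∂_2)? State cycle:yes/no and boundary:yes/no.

cycle:yes boundary:no

n_0=10 n_1=36 n_2=19  [Q]
∂1: piv[fj,fk,fl,fm,fp,ft,fw,fy,ks] rk=9  ker:jk,jl,jm,jp,jt,jy,kl,km,kp,kt,ky,lm,lp,ls,lt,lw,ly,mp,mt,mw,my,ps,pt,pw,py,tw,wy
∂2: piv[fjk,fjl,fky,flp,flt,flw,fmt,fmy,fpy,ftw,fwy,jlm,jly,jpt,klt,kmy,lps,mpw] rk=18  ker:ltw
∂1c = 0
c vs im∂2: residual ≠ 0 ⇒ not boundary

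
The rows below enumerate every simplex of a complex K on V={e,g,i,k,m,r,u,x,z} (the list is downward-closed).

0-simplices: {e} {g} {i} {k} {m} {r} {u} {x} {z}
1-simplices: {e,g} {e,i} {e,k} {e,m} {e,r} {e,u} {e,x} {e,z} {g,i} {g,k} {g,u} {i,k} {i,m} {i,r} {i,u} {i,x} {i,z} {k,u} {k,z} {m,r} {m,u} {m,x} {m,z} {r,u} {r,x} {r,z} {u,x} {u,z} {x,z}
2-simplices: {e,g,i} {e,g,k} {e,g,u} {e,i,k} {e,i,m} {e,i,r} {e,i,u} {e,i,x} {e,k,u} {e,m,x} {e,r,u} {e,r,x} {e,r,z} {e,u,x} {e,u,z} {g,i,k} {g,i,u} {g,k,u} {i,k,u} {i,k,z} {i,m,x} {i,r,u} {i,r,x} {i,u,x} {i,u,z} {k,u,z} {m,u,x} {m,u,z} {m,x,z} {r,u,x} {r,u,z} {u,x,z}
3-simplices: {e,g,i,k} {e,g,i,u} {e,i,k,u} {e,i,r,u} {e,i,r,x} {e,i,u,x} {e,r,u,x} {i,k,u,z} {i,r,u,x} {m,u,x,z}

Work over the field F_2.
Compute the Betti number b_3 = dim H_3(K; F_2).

n_0=9 n_1=29 n_2=32 n_3=10  [Z2]
∂1: piv[eg,ei,ek,em,er,eu,ex,ez] rk=8  ker:gi,gk,gu,ik,im,ir,iu,ix,iz,ku,kz,mr,mu,mx,mz,ru,rx,rz,ux,uz,xz
∂2: piv[egi,egk,egu,eik,eim,eir,eiu,eix,eku,emx,eru,erx,erz,eux,euz,ikz,iuz,mux,muz,mxz] rk=20  ker:gik,giu,gku,iku,imx,iru,irx,iux,kuz,rux,ruz,uxz
∂3: piv[egik,egiu,eiku,eiru,eirx,eiux,erux,ikuz,muxz] rk=9  ker:irux
b_3=(10−9)−0=1

b_3=1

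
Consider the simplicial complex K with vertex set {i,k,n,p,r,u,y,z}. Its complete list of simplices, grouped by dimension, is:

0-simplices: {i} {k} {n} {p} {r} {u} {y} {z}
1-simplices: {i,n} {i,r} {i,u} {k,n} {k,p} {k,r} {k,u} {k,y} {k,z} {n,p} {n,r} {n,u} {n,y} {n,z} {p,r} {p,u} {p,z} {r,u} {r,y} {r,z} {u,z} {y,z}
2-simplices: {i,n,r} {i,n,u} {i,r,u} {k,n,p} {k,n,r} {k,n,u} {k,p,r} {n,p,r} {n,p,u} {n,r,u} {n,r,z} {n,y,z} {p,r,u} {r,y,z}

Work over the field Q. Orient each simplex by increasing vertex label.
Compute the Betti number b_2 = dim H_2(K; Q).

b_2=3

n_0=8 n_1=22 n_2=14  [Q]
∂1: piv[in,ir,iu,kn,kp,ky,kz] rk=7  ker:kr,ku,np,nr,nu,ny,nz,pr,pu,pz,ru,ry,rz,uz,yz
∂2: piv[inr,inu,iru,knp,knr,knu,kpr,npu,nrz,nyz,ryz] rk=11  ker:npr,nru,pru
b_2=(14−11)−0=3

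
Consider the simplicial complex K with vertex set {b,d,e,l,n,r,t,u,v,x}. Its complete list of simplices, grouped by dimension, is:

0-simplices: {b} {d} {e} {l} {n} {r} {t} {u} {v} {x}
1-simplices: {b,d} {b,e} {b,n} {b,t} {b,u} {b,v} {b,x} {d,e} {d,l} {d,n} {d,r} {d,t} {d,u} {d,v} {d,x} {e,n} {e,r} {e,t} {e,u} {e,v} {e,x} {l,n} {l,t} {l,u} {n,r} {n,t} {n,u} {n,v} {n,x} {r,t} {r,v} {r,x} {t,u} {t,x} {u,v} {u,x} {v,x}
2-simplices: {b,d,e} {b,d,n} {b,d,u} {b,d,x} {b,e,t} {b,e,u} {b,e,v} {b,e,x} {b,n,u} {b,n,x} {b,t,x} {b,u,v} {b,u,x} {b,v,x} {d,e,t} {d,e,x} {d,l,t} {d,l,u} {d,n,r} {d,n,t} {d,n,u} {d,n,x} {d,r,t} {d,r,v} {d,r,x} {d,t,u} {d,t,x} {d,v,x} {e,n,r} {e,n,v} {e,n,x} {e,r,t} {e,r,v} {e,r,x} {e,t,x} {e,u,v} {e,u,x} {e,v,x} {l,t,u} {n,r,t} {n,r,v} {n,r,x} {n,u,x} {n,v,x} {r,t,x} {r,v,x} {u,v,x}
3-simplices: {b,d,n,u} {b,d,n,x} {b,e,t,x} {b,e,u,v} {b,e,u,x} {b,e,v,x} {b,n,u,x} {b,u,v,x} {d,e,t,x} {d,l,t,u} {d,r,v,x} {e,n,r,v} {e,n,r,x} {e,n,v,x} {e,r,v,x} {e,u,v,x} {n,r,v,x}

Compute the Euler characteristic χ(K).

n_0=10 n_1=37 n_2=47 n_3=17
χ=+10−37+47−17=3

χ(K)=3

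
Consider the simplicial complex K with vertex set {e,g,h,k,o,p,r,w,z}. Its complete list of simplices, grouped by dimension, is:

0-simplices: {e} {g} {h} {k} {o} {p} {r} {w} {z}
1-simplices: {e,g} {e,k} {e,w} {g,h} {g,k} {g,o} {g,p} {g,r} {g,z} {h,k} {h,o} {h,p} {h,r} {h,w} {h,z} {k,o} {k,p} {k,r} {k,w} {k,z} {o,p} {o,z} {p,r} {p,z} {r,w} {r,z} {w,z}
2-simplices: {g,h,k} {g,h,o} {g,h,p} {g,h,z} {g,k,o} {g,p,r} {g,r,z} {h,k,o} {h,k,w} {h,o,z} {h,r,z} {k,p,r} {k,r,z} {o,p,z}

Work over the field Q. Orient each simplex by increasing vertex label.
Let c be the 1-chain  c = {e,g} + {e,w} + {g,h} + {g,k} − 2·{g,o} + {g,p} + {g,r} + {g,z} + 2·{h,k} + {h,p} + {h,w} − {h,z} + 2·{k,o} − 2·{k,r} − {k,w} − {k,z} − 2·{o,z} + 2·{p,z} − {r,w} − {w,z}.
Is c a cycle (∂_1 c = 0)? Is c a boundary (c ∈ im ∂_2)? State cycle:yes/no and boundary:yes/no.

cycle:no boundary:no

n_0=9 n_1=27 n_2=14  [Q]
∂1: piv[eg,ek,ew,gh,go,gp,gr,gz] rk=8  ker:gk,hk,ho,hp,hr,hw,hz,ko,kp,kr,kw,kz,op,oz,pr,pz,rw,rz,wz
∂2: piv[ghk,gho,ghp,ghz,gko,gpr,grz,hkw,hoz,hrz,kpr,krz,opz] rk=13  ker:hko
∂1c = −2·{e} − 2·{g} − 2·{h} + 5·{k} + 2·{o} + {w} − 2·{z}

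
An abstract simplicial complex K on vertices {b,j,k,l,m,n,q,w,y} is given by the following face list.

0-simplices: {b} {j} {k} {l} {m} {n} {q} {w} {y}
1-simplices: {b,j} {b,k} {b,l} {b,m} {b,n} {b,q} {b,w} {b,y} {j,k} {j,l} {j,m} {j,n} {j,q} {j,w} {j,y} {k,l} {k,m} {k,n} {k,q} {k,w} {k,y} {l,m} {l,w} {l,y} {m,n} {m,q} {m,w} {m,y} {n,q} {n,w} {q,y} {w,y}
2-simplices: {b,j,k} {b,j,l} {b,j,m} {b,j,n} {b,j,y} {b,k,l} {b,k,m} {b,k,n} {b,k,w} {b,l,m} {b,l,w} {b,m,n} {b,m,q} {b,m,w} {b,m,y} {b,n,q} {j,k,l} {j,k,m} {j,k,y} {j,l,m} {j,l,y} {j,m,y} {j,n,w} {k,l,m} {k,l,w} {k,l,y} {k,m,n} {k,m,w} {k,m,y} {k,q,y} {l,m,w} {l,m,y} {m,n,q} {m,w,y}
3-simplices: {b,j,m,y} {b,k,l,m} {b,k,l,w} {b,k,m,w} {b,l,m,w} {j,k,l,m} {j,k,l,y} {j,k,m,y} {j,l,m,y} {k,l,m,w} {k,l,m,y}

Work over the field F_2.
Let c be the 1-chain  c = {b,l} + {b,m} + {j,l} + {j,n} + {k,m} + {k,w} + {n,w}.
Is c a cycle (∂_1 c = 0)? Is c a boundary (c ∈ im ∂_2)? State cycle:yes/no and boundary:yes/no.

cycle:yes boundary:no

n_0=9 n_1=32 n_2=34 n_3=11  [Z2]
∂1: piv[bj,bk,bl,bm,bn,bq,bw,by] rk=8  ker:jk,jl,jm,jn,jq,jw,jy,kl,km,kn,kq,kw,ky,lm,lw,ly,mn,mq,mw,my,nq,nw,qy,wy
∂2: piv[bjk,bjl,bjm,bjn,bjy,bkl,bkm,bkn,bkw,blm,blw,bmn,bmq,bmw,bmy,bnq,jky,jly,jnw,kqy,mwy] rk=21  ker:jkl,jkm,jlm,jmy,klm,klw,kly,kmn,kmw,kmy,lmw,lmy,mnq
∂3: piv[bjmy,bklm,bklw,bkmw,blmw,jklm,jkly,jkmy,jlmy] rk=9  ker:klmw,klmy
∂1c = 0
c vs im∂2: residual ≠ 0 ⇒ not boundary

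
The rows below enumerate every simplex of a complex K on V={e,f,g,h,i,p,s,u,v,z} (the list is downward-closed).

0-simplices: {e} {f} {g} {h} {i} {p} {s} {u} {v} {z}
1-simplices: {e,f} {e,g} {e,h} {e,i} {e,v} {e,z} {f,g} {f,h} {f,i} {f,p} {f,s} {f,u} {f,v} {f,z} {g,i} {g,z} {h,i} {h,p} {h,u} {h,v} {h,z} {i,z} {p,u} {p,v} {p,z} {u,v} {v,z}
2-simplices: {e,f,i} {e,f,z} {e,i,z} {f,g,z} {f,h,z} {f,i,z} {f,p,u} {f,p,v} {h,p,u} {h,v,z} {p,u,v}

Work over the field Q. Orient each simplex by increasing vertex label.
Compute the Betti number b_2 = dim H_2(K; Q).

b_2=1

n_0=10 n_1=27 n_2=11  [Q]
∂1: piv[ef,eg,eh,ei,ev,ez,fp,fs,fu] rk=9  ker:fg,fh,fi,fv,fz,gi,gz,hi,hp,hu,hv,hz,iz,pu,pv,pz,uv,vz
∂2: piv[efi,efz,eiz,fgz,fhz,fpu,fpv,hpu,hvz,puv] rk=10  ker:fiz
b_2=(11−10)−0=1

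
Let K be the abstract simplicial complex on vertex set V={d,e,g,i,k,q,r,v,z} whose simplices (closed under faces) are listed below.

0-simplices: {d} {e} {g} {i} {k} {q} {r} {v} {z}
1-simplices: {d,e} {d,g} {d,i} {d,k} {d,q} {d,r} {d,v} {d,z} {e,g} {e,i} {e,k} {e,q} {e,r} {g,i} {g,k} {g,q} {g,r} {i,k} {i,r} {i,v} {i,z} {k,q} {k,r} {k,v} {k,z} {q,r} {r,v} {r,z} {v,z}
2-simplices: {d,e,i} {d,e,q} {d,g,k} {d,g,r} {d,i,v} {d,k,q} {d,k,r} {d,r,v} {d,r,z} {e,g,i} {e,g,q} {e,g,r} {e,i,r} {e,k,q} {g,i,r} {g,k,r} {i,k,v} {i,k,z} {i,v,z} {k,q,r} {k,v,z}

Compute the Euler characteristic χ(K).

n_0=9 n_1=29 n_2=21
χ=+9−29+21=1

χ(K)=1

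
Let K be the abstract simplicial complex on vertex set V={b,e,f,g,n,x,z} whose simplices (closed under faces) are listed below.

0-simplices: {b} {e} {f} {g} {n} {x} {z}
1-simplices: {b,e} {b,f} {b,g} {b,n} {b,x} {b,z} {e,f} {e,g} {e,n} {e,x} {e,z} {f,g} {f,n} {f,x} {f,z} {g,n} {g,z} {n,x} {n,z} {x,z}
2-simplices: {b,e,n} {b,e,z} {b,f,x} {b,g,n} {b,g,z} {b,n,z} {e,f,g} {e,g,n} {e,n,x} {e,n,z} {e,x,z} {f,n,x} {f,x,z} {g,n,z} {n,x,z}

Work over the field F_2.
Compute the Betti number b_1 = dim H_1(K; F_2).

b_1=2

n_0=7 n_1=20 n_2=15  [Z2]
∂1: piv[be,bf,bg,bn,bx,bz] rk=6  ker:ef,eg,en,ex,ez,fg,fn,fx,fz,gn,gz,nx,nz,xz
∂2: piv[ben,bez,bfx,bgn,bgz,bnz,efg,egn,enx,exz,fnx,fxz] rk=12  ker:enz,gnz,nxz
b_1=(20−6)−12=2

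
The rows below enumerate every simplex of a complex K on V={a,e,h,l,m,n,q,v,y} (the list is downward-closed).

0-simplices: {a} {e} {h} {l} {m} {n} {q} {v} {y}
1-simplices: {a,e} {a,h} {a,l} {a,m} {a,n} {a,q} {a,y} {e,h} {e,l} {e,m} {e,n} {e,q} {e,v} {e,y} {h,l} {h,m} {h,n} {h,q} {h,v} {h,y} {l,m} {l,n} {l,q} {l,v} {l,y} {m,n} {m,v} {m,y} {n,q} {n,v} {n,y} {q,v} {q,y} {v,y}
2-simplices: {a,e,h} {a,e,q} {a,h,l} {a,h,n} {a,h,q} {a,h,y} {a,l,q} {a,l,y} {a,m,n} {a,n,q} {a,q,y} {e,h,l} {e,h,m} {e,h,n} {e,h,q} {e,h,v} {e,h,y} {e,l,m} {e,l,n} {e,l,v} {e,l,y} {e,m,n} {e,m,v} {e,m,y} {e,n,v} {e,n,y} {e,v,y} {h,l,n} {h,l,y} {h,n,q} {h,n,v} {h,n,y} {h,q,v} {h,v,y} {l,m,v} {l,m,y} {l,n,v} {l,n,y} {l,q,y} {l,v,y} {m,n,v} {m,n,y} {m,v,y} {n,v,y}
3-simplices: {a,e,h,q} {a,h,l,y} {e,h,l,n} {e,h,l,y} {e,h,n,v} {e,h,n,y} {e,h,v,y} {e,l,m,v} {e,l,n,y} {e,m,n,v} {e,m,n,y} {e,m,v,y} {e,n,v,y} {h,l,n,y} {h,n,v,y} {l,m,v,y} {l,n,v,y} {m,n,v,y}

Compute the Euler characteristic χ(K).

χ(K)=1

n_0=9 n_1=34 n_2=44 n_3=18
χ=+9−34+44−18=1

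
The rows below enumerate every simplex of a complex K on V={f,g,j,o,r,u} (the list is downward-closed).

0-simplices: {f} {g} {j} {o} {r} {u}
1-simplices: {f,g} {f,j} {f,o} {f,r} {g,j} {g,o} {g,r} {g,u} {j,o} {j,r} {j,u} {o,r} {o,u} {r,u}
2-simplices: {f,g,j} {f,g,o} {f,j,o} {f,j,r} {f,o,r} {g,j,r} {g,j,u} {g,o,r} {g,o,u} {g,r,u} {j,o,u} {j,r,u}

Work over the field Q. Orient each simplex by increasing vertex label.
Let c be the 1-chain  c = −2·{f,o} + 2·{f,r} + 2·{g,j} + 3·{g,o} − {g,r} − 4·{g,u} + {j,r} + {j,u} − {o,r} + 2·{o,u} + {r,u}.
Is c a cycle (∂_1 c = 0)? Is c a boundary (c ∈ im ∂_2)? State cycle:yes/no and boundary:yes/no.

cycle:yes boundary:yes

n_0=6 n_1=14 n_2=12  [Q]
∂1: piv[fg,fj,fo,fr,gu] rk=5  ker:gj,go,gr,jo,jr,ju,or,ou,ru
∂2: piv[fgj,fgo,fjo,fjr,for,gjr,gju,gou,gru] rk=9  ker:gor,jou,jru
∂1c = 0
c vs im∂2: reduces to 0 ⇒ boundary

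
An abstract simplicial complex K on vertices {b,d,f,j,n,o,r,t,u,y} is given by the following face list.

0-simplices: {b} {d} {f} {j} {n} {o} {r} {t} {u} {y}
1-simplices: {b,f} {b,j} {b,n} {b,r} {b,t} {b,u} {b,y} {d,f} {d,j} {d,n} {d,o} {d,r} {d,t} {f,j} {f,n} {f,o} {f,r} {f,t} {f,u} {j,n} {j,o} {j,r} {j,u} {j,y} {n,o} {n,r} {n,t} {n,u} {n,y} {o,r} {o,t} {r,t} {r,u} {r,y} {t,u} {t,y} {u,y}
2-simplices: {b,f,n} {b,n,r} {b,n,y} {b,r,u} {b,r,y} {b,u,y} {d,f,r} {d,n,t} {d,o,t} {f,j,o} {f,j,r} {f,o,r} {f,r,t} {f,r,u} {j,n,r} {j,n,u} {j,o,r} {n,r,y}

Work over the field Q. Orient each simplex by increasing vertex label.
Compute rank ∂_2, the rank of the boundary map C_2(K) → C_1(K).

n_0=10 n_1=37 n_2=18  [Q]
∂1: piv[bf,bj,bn,br,bt,bu,by,df,do] rk=9  ker:dj,dn,dr,dt,fj,fn,fo,fr,ft,fu,jn,jo,jr,ju,jy,no,nr,nt,nu,ny,or,ot,rt,ru,ry,tu,ty,uy
∂2: piv[bfn,bnr,bny,bru,bry,buy,dfr,dnt,dot,fjo,fjr,for,frt,fru,jnr,jnu] rk=16  ker:jor,nry
rk∂_2=16

rank∂_2=16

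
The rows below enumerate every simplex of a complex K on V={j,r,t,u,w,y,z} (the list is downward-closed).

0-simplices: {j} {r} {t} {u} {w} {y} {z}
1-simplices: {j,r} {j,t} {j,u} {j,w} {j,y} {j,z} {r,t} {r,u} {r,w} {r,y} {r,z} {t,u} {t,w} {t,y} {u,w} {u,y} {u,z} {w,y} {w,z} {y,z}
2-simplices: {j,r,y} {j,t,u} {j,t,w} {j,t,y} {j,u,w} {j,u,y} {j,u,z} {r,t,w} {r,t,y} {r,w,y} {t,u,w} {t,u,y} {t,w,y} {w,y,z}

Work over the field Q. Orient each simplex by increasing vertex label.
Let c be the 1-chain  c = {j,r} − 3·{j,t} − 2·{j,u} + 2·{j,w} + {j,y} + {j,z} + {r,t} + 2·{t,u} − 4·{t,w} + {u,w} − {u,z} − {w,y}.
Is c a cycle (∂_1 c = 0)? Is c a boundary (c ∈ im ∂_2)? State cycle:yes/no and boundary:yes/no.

n_0=7 n_1=20 n_2=14  [Q]
∂1: piv[jr,jt,ju,jw,jy,jz] rk=6  ker:rt,ru,rw,ry,rz,tu,tw,ty,uw,uy,uz,wy,wz,yz
∂2: piv[jry,jtu,jtw,jty,juw,juy,juz,rtw,rty,rwy,wyz] rk=11  ker:tuw,tuy,twy
∂1c = 0
c vs im∂2: reduces to 0 ⇒ boundary

cycle:yes boundary:yes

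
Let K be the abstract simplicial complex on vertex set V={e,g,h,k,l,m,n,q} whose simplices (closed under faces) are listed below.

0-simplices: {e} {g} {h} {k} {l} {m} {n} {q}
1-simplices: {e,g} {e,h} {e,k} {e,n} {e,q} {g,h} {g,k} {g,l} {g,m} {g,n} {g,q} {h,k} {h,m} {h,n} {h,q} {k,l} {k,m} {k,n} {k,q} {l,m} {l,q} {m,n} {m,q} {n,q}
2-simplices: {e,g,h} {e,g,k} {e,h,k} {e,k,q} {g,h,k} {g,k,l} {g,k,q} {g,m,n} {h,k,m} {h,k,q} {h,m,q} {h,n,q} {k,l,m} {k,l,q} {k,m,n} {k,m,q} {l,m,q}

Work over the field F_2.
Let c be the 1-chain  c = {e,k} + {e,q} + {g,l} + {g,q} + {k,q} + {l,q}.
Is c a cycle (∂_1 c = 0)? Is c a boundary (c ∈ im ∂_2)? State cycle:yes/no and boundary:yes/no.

n_0=8 n_1=24 n_2=17  [Z2]
∂1: piv[eg,eh,ek,en,eq,gl,gm] rk=7  ker:gh,gk,gn,gq,hk,hm,hn,hq,kl,km,kn,kq,lm,lq,mn,mq,nq
∂2: piv[egh,egk,ehk,ekq,gkl,gkq,gmn,hkm,hkq,hmq,hnq,klm,klq,kmn] rk=14  ker:ghk,kmq,lmq
∂1c = 0
c vs im∂2: reduces to 0 ⇒ boundary

cycle:yes boundary:yes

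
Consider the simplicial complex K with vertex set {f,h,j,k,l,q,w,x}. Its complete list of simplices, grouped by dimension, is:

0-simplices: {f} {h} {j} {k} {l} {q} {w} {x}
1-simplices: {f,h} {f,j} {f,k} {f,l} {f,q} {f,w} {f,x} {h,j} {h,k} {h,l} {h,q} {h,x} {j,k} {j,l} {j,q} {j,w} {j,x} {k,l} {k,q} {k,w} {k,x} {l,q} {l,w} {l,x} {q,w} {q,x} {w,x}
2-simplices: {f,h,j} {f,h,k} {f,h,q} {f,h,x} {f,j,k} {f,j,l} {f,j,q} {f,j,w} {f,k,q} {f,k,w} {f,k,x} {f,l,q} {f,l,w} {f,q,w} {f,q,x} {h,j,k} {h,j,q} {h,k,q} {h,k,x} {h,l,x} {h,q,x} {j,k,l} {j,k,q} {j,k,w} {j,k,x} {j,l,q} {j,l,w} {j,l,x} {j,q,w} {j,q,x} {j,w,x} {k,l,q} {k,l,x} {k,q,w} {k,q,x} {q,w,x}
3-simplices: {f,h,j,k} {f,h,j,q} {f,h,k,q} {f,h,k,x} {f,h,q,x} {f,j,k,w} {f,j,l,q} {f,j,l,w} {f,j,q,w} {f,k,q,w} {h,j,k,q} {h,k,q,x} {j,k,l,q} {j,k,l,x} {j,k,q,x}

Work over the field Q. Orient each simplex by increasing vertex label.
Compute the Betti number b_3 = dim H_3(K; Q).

n_0=8 n_1=27 n_2=36 n_3=15  [Q]
∂1: piv[fh,fj,fk,fl,fq,fw,fx] rk=7  ker:hj,hk,hl,hq,hx,jk,jl,jq,jw,jx,kl,kq,kw,kx,lq,lw,lx,qw,qx,wx
∂2: piv[fhj,fhk,fhq,fhx,fjk,fjl,fjq,fjw,fkq,fkw,fkx,flq,flw,fqw,fqx,hlx,jkl,jkx,jlx,jwx] rk=20  ker:hjk,hjq,hkq,hkx,hqx,jkq,jkw,jlq,jlw,jqw,jqx,klq,klx,kqw,kqx,qwx
∂3: piv[fhjk,fhjq,fhkq,fhkx,fhqx,fjkw,fjlq,fjlw,fjqw,fkqw,hjkq,hkqx,jklq,jklx,jkqx] rk=15
b_3=(15−15)−0=0

b_3=0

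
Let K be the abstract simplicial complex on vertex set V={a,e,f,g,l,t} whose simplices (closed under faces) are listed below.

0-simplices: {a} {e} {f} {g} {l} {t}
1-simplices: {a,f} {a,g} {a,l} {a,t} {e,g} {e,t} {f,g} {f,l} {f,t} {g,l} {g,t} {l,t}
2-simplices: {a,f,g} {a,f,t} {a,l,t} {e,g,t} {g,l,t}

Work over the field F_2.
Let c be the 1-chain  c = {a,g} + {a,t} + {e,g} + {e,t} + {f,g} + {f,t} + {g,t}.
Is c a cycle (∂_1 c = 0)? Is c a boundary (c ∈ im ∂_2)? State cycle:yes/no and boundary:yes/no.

cycle:yes boundary:yes

n_0=6 n_1=12 n_2=5  [Z2]
∂1: piv[af,ag,al,at,eg] rk=5  ker:et,fg,fl,ft,gl,gt,lt
∂2: piv[afg,aft,alt,egt,glt] rk=5
∂1c = 0
c vs im∂2: reduces to 0 ⇒ boundary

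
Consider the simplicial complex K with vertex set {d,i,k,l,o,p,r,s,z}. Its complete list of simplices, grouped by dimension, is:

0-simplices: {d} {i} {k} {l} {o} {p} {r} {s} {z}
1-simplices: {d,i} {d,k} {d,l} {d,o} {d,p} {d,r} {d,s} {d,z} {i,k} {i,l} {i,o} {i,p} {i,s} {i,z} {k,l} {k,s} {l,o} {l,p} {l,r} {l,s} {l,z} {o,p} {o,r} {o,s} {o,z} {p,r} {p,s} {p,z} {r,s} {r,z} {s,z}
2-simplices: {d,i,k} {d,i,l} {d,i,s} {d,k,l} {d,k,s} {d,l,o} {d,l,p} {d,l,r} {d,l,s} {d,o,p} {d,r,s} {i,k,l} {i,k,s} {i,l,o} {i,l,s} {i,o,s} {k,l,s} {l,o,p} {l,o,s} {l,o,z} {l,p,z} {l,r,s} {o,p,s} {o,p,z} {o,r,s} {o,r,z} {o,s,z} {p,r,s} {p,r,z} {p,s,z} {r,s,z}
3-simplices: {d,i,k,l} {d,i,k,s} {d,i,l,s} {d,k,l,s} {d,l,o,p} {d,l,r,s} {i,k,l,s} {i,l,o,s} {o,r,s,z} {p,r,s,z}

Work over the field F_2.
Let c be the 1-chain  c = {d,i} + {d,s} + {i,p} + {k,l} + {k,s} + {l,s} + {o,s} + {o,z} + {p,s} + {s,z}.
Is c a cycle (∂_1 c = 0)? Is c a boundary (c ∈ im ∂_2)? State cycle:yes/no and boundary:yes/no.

cycle:yes boundary:no

n_0=9 n_1=31 n_2=31 n_3=10  [Z2]
∂1: piv[di,dk,dl,do,dp,dr,ds,dz] rk=8  ker:ik,il,io,ip,is,iz,kl,ks,lo,lp,lr,ls,lz,op,or,os,oz,pr,ps,pz,rs,rz,sz
∂2: piv[dik,dil,dis,dkl,dks,dlo,dlp,dlr,dls,dop,drs,ilo,ios,loz,lpz,ops,ors,orz,osz,prs] rk=20  ker:ikl,iks,ils,kls,lop,los,lrs,opz,prz,psz,rsz
∂3: piv[dikl,diks,dils,dkls,dlop,dlrs,ilos,orsz,prsz] rk=9  ker:ikls
∂1c = 0
c vs im∂2: residual ≠ 0 ⇒ not boundary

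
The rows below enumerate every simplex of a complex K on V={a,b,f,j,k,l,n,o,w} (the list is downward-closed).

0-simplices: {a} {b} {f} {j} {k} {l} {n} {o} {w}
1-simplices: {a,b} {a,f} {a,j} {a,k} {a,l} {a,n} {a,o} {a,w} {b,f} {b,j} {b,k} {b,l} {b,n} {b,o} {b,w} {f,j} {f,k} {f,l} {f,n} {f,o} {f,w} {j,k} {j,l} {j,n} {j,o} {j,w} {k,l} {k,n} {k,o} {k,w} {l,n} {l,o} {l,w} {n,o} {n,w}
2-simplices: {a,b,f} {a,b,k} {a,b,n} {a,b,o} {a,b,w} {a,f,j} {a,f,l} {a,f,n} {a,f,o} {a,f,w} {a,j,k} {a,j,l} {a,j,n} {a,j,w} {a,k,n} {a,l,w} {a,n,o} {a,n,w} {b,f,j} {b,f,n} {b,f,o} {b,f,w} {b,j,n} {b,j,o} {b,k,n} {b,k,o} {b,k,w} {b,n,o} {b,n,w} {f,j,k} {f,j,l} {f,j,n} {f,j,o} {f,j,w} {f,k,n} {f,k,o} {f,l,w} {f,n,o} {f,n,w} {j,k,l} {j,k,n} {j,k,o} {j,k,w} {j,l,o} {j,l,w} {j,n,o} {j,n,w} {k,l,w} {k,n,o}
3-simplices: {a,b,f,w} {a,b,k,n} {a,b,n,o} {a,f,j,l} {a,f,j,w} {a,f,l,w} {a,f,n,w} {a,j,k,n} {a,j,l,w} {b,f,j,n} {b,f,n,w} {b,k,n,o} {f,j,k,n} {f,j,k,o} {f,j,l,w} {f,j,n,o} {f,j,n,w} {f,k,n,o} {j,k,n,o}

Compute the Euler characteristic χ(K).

χ(K)=4

n_0=9 n_1=35 n_2=49 n_3=19
χ=+9−35+49−19=4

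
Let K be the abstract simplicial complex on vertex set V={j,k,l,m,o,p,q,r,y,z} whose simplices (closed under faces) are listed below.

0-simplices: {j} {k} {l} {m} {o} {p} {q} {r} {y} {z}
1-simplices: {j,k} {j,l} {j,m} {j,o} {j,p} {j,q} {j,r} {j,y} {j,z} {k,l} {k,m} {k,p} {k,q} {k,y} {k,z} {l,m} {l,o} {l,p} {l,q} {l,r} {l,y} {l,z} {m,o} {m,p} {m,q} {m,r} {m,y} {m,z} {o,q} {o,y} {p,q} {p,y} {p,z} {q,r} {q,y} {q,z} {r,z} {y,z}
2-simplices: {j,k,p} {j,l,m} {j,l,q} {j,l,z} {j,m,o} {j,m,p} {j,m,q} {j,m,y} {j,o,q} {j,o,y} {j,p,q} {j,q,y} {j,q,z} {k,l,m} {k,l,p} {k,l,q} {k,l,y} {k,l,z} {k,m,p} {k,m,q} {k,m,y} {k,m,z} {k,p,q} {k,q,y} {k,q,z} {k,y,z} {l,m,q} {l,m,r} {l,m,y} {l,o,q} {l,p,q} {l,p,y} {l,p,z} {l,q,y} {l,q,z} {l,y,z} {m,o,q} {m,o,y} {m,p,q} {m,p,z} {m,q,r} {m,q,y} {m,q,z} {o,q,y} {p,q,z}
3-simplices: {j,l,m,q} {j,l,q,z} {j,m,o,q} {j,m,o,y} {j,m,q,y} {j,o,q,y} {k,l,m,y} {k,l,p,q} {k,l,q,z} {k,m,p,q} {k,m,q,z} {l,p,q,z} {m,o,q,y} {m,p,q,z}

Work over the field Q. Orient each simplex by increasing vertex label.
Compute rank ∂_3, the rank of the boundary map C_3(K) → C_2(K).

n_0=10 n_1=38 n_2=45 n_3=14  [Q]
∂1: piv[jk,jl,jm,jo,jp,jq,jr,jy,jz] rk=9  ker:kl,km,kp,kq,ky,kz,lm,lo,lp,lq,lr,ly,lz,mo,mp,mq,mr,my,mz,oq,oy,pq,py,pz,qr,qy,qz,rz,yz
∂2: piv[jkp,jlm,jlq,jlz,jmo,jmp,jmq,jmy,joq,joy,jpq,jqy,jqz,klm,klp,klq,kly,klz,kmp,kmy,kmz,kyz,lmr,loq,lpy,lpz,mqr] rk=27  ker:kmq,kpq,kqy,kqz,lmq,lmy,lpq,lqy,lqz,lyz,moq,moy,mpq,mpz,mqy,mqz,oqy,pqz
∂3: piv[jlmq,jlqz,jmoq,jmoy,jmqy,joqy,klmy,klpq,klqz,kmpq,kmqz,lpqz,mpqz] rk=13  ker:moqy
rk∂_3=13

rank∂_3=13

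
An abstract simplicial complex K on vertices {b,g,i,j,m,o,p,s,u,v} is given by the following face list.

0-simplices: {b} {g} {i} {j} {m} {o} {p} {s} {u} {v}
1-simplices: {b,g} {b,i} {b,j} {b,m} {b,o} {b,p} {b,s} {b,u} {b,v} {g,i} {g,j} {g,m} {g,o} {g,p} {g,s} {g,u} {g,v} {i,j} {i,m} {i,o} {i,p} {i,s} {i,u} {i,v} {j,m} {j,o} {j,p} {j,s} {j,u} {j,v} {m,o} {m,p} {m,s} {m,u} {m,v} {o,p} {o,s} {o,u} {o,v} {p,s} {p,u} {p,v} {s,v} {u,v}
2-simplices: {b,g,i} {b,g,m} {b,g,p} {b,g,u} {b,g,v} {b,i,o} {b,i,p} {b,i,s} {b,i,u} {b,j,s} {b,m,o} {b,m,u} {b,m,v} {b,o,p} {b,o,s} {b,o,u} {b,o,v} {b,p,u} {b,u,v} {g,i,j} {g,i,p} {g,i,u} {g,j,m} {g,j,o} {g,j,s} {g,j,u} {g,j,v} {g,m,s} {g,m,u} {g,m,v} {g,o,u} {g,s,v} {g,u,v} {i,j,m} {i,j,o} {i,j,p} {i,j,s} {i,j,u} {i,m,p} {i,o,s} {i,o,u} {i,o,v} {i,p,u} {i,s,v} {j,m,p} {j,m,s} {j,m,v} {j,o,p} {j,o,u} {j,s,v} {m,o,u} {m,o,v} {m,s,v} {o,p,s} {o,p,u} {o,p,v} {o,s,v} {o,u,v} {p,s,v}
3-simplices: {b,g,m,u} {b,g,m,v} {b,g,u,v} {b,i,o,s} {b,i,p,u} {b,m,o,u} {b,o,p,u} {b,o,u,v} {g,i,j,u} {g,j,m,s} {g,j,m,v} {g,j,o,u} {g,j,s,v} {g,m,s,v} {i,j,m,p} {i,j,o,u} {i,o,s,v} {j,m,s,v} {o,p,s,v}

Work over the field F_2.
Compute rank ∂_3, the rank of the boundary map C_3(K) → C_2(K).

n_0=10 n_1=44 n_2=59 n_3=19  [Z2]
∂1: piv[bg,bi,bj,bm,bo,bp,bs,bu,bv] rk=9  ker:gi,gj,gm,go,gp,gs,gu,gv,ij,im,io,ip,is,iu,iv,jm,jo,jp,js,ju,jv,mo,mp,ms,mu,mv,op,os,ou,ov,ps,pu,pv,sv,uv
∂2: piv[bgi,bgm,bgp,bgu,bgv,bio,bip,bis,biu,bjs,bmo,bmu,bmv,bop,bos,bou,bov,bpu,buv,gij,gjm,gjo,gjs,gju,gjv,gms,gou,gsv,ijm,ijp,ijs,imp,iov,ops,opv] rk=35  ker:gip,giu,gmu,gmv,guv,ijo,iju,ios,iou,ipu,isv,jmp,jms,jmv,jop,jou,jsv,mou,mov,msv,opu,osv,ouv,psv
∂3: piv[bgmu,bgmv,bguv,bios,bipu,bmou,bopu,bouv,giju,gjms,gjmv,gjou,gjsv,gmsv,ijmp,ijou,iosv,opsv] rk=18  ker:jmsv
rk∂_3=18

rank∂_3=18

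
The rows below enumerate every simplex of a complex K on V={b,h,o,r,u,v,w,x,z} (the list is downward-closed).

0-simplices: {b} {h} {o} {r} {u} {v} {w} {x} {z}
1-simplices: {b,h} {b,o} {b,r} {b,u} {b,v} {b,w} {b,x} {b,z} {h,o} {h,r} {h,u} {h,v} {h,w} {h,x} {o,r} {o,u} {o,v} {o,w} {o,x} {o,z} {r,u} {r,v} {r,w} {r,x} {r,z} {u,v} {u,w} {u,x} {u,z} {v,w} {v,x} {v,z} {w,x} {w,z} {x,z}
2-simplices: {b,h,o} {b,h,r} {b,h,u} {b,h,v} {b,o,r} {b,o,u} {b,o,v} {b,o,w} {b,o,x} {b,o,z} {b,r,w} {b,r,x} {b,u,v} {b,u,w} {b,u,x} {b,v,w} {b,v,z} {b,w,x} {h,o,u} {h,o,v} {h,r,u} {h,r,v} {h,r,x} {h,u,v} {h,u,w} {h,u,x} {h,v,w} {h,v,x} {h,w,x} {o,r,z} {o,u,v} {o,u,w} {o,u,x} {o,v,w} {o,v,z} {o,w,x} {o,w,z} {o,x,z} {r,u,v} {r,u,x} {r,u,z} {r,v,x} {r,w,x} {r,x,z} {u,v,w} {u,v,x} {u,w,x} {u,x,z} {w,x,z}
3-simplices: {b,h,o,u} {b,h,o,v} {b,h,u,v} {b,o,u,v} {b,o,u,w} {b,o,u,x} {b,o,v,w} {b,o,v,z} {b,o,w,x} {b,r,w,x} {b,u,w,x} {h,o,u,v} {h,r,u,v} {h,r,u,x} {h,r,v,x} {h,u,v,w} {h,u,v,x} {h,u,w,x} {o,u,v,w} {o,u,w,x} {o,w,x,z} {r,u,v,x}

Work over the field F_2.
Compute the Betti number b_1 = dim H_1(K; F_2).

b_1=0

n_0=9 n_1=35 n_2=49 n_3=22  [Z2]
∂1: piv[bh,bo,br,bu,bv,bw,bx,bz] rk=8  ker:ho,hr,hu,hv,hw,hx,or,ou,ov,ow,ox,oz,ru,rv,rw,rx,rz,uv,uw,ux,uz,vw,vx,vz,wx,wz,xz
∂2: piv[bho,bhr,bhu,bhv,bor,bou,bov,bow,box,boz,brw,brx,buv,buw,bux,bvw,bvz,bwx,hru,hrv,hrx,huw,hvx,orz,owz,oxz,ruz] rk=27  ker:hou,hov,huv,hux,hvw,hwx,ouv,ouw,oux,ovw,ovz,owx,ruv,rux,rvx,rwx,rxz,uvw,uvx,uwx,uxz,wxz
∂3: piv[bhou,bhov,bhuv,bouv,bouw,boux,bovw,bovz,bowx,brwx,buwx,hruv,hrux,hrvx,huvw,huvx,huwx,ouvw,owxz] rk=19  ker:houv,ouwx,ruvx
b_1=(35−8)−27=0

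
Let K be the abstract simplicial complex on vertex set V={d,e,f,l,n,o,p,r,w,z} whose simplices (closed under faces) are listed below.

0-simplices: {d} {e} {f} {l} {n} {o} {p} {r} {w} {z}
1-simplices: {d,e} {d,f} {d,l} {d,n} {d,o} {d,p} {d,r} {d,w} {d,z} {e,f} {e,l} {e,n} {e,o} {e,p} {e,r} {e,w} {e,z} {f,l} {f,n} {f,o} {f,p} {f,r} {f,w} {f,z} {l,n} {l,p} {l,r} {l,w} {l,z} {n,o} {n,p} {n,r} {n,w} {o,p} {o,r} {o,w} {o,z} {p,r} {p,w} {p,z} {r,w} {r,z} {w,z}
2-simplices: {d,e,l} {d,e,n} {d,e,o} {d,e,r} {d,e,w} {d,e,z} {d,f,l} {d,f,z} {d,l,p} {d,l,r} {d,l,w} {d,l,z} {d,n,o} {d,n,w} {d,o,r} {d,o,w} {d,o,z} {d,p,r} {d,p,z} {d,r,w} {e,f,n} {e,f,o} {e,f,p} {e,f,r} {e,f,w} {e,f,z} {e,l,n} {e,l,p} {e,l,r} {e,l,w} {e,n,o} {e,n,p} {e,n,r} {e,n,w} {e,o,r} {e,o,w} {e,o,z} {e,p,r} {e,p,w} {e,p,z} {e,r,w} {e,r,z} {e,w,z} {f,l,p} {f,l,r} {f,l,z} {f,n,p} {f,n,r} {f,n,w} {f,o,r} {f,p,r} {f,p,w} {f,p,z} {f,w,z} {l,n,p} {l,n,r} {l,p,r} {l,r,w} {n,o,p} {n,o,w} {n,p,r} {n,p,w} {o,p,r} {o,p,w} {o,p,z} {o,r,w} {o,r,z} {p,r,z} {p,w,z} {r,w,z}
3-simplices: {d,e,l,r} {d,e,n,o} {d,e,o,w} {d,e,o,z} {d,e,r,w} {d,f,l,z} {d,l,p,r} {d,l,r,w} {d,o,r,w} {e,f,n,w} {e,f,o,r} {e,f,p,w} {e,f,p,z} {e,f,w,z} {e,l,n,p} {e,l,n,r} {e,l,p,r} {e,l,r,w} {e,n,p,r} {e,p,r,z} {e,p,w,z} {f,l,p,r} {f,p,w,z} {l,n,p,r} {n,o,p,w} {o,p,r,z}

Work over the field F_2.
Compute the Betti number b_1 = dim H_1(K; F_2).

n_0=10 n_1=43 n_2=70 n_3=26  [Z2]
∂1: piv[de,df,dl,dn,do,dp,dr,dw,dz] rk=9  ker:ef,el,en,eo,ep,er,ew,ez,fl,fn,fo,fp,fr,fw,fz,ln,lp,lr,lw,lz,no,np,nr,nw,op,or,ow,oz,pr,pw,pz,rw,rz,wz
∂2: piv[del,den,deo,der,dew,dez,dfl,dfz,dlp,dlr,dlw,dlz,dno,dnw,dor,dow,doz,dpr,dpz,drw,efn,efo,efp,efr,efw,efz,eln,elp,enp,enr,epw,erz,ewz,nop] rk=34  ker:elr,elw,eno,enw,eor,eow,eoz,epr,epz,erw,flp,flr,flz,fnp,fnr,fnw,for,fpr,fpw,fpz,fwz,lnp,lnr,lpr,lrw,now,npr,npw,opr,opw,opz,orw,orz,prz,pwz,rwz
∂3: piv[delr,deno,deow,deoz,derw,dflz,dlpr,dlrw,dorw,efnw,efor,efpw,efpz,efwz,elnp,elnr,elpr,elrw,enpr,eprz,epwz,flpr,nopw,oprz] rk=24  ker:fpwz,lnpr
b_1=(43−9)−34=0

b_1=0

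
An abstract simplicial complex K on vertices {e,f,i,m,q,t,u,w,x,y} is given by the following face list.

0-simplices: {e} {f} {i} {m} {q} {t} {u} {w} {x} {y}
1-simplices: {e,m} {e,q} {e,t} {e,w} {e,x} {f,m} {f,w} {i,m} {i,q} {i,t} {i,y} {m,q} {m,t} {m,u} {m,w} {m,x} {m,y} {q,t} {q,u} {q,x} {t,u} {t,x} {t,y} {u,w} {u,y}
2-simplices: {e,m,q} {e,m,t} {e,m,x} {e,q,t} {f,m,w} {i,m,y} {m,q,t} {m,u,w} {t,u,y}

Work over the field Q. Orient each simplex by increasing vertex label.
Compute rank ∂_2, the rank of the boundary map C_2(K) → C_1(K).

n_0=10 n_1=25 n_2=9  [Q]
∂1: piv[em,eq,et,ew,ex,fm,im,iy,mu] rk=9  ker:fw,iq,it,mq,mt,mw,mx,my,qt,qu,qx,tu,tx,ty,uw,uy
∂2: piv[emq,emt,emx,eqt,fmw,imy,muw,tuy] rk=8  ker:mqt
rk∂_2=8

rank∂_2=8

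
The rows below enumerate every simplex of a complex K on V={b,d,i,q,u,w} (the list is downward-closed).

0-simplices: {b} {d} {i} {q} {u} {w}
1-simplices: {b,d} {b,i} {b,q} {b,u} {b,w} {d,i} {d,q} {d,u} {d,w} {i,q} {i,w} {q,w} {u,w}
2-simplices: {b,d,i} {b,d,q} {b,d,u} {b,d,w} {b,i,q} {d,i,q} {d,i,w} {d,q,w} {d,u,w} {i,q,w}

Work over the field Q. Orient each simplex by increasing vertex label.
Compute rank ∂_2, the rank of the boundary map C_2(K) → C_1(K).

n_0=6 n_1=13 n_2=10  [Q]
∂1: piv[bd,bi,bq,bu,bw] rk=5  ker:di,dq,du,dw,iq,iw,qw,uw
∂2: piv[bdi,bdq,bdu,bdw,biq,diw,dqw,duw] rk=8  ker:diq,iqw
rk∂_2=8

rank∂_2=8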